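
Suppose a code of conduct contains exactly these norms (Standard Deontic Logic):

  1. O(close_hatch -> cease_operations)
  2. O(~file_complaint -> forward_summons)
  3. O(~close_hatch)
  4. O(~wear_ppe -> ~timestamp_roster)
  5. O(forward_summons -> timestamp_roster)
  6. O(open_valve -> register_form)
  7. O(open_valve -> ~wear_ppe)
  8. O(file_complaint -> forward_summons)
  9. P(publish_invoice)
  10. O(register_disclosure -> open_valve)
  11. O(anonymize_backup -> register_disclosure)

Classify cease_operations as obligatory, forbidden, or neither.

Neither

Premise 1 is O(close_hatch -> cease_operations), but O(close_hatch) is not derivable from the premises, so it does not yield O(cease_operations).
No premise or chain of K-axiom applications forces O(cease_operations), and none forces O(~cease_operations). So cease_operations is neither obligatory nor forbidden under these norms.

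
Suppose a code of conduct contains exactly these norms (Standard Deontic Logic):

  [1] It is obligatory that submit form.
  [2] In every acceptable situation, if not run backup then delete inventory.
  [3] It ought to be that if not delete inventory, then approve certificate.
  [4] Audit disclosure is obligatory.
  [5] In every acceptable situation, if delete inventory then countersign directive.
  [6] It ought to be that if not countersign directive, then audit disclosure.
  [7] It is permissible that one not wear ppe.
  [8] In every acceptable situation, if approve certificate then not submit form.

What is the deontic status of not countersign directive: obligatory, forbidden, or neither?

Premise 1 states O(submit_form) outright.
Premise 8 is O(approve_certificate → ¬submit_form); contrapositively O(submit_form → ¬approve_certificate). Since O(submit_form) holds, K gives O(¬approve_certificate).
The contrapositive of premise 3 (O(¬delete_inventory → approve_certificate)) is O(¬approve_certificate → delete_inventory), and O(¬approve_certificate) is already established, so O(delete_inventory).
Premise 5 is O(delete_inventory → countersign_directive); since O(delete_inventory), deontic closure gives O(countersign_directive).
Premises 2, 4, 6, 7 do not contribute to this derivation.
Thus O(countersign_directive), which is F(¬countersign_directive): ¬countersign_directive is forbidden.

Forbidden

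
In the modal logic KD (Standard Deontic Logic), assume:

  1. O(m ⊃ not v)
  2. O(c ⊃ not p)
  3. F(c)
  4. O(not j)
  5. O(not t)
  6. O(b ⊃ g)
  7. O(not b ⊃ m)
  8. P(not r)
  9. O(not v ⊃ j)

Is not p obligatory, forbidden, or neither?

Premise 2 is O(c ⊃ not p), but O(c) is not derivable from the premises, so it does not yield O(not p).
No premise or chain of K-axiom applications forces O(not p), and none forces O(p). So not p is neither obligatory nor forbidden under these norms.

Neither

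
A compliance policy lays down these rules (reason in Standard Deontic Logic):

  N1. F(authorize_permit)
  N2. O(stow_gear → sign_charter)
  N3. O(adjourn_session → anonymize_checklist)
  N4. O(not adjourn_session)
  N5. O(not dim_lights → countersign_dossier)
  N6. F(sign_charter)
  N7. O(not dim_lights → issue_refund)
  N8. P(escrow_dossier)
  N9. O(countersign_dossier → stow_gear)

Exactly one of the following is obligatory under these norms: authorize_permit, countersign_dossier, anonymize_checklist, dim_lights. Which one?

dim_lights

Premise 6, F(sign_charter), is equivalent to O(not sign_charter).
Premise 2 is O(stow_gear → sign_charter); contrapositively O(not sign_charter → not stow_gear). Since O(not sign_charter) holds, K gives O(not stow_gear).
Premise 9, O(countersign_dossier → stow_gear), contraposes to O(not stow_gear → not countersign_dossier); with O(not stow_gear) we get O(not countersign_dossier).
Premise 5, O(not dim_lights → countersign_dossier), contraposes to O(not countersign_dossier → dim_lights); with O(not countersign_dossier) we get O(dim_lights).
So O(dim_lights) holds — dim_lights is obligatory. None of the other listed options is made obligatory by any chain of premises.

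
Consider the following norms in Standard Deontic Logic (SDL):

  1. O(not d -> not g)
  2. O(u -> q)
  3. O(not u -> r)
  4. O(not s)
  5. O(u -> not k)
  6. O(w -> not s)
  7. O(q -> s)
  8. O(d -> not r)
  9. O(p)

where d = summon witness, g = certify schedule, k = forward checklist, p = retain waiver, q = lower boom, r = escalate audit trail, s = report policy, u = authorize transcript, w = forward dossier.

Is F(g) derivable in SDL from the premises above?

From premise 4 we have O(not s).
The contrapositive of premise 7 (O(q -> s)) is O(not s -> not q), and O(not s) is already established, so O(not q).
Premise 2 is O(u -> q); contrapositively O(not q -> not u). Since O(not q) holds, K gives O(not u).
From O(not u) and premise 3, O(not u -> r), we obtain O(r).
The contrapositive of premise 8 (O(d -> not r)) is O(r -> not d), and O(r) is already established, so O(not d).
Premise 1 is O(not d -> not g); since O(not d), deontic closure gives O(not g).
Premises 5, 6, 9 do not contribute to this derivation.
So O(not g) holds, i.e. F(g). The claim follows.

Yes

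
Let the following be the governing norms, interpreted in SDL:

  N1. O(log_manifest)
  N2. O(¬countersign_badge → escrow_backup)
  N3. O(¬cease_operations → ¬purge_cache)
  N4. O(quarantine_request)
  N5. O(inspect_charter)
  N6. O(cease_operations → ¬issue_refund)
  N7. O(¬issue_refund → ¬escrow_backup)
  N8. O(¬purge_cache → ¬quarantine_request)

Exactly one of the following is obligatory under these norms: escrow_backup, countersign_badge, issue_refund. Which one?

From premise 4 we have O(quarantine_request).
Premise 8, O(¬purge_cache → ¬quarantine_request), contraposes to O(quarantine_request → purge_cache); with O(quarantine_request) we get O(purge_cache).
The contrapositive of premise 3 (O(¬cease_operations → ¬purge_cache)) is O(purge_cache → cease_operations), and O(purge_cache) is already established, so O(cease_operations).
With premise 6, O(cease_operations → ¬issue_refund), the K-axiom yields O(¬issue_refund).
With premise 7, O(¬issue_refund → ¬escrow_backup), the K-axiom yields O(¬escrow_backup).
Premise 2, O(¬countersign_badge → escrow_backup), contraposes to O(¬escrow_backup → countersign_badge); with O(¬escrow_backup) we get O(countersign_badge).
So O(countersign_badge) holds — countersign_badge is obligatory. None of the other listed options is made obligatory by any chain of premises.

countersign_badge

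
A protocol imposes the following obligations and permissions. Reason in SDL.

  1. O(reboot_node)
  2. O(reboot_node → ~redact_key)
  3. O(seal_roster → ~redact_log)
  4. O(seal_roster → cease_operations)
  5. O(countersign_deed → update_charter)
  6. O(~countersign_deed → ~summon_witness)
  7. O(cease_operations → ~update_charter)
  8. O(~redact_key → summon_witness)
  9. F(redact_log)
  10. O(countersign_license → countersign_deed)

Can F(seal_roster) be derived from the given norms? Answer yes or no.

Yes

From premise 1 we have O(reboot_node).
Premise 2 is O(reboot_node → ~redact_key); since O(reboot_node), deontic closure gives O(~redact_key).
With premise 8, O(~redact_key → summon_witness), the K-axiom yields O(summon_witness).
Premise 6, O(~countersign_deed → ~summon_witness), contraposes to O(summon_witness → countersign_deed); with O(summon_witness) we get O(countersign_deed).
Applying K to premise 5 (O(countersign_deed → update_charter)) and O(countersign_deed) yields O(update_charter).
Premise 7 is O(cease_operations → ~update_charter); contrapositively O(update_charter → ~cease_operations). Since O(update_charter) holds, K gives O(~cease_operations).
Premise 4, O(seal_roster → cease_operations), contraposes to O(~cease_operations → ~seal_roster); with O(~cease_operations) we get O(~seal_roster).
Premises 3, 9, 10 do not contribute to this derivation.
So O(~seal_roster) holds, i.e. F(seal_roster). The claim follows.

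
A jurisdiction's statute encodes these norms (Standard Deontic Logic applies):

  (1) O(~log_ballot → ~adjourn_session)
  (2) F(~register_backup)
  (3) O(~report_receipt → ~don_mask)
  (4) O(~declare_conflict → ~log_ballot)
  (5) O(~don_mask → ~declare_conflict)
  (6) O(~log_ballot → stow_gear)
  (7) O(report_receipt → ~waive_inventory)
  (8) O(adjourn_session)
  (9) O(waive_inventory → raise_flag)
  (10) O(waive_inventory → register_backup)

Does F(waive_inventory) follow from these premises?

Yes

Premise 8 gives O(adjourn_session).
Premise 1, O(~log_ballot → ~adjourn_session), contraposes to O(adjourn_session → log_ballot); with O(adjourn_session) we get O(log_ballot).
Premise 4 is O(~declare_conflict → ~log_ballot); contrapositively O(log_ballot → declare_conflict). Since O(log_ballot) holds, K gives O(declare_conflict).
The contrapositive of premise 5 (O(~don_mask → ~declare_conflict)) is O(declare_conflict → don_mask), and O(declare_conflict) is already established, so O(don_mask).
The contrapositive of premise 3 (O(~report_receipt → ~don_mask)) is O(don_mask → report_receipt), and O(don_mask) is already established, so O(report_receipt).
With premise 7, O(report_receipt → ~waive_inventory), the K-axiom yields O(~waive_inventory).
Premises 2, 6, 9, 10 do not contribute to this derivation.
So O(~waive_inventory) holds, i.e. F(waive_inventory). The claim follows.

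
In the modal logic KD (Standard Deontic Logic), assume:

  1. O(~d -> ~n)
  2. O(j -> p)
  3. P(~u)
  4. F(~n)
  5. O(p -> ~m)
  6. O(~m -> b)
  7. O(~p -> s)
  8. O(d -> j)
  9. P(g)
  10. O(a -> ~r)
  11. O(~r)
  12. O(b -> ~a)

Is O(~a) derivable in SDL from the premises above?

Premise 4, F(~n), is equivalent to O(n).
Premise 1, O(~d -> ~n), contraposes to O(n -> d); with O(n) we get O(d).
Applying K to premise 8 (O(d -> j)) and O(d) yields O(j).
From O(j) and premise 2, O(j -> p), we obtain O(p).
Premise 5 is O(p -> ~m); since O(p), deontic closure gives O(~m).
Premise 6 is O(~m -> b); since O(~m), deontic closure gives O(b).
Premise 12 is O(b -> ~a); since O(b), deontic closure gives O(~a).
Premises 3, 7, 9, 10, 11 do not contribute to this derivation.
So O(~a) follows.

Yes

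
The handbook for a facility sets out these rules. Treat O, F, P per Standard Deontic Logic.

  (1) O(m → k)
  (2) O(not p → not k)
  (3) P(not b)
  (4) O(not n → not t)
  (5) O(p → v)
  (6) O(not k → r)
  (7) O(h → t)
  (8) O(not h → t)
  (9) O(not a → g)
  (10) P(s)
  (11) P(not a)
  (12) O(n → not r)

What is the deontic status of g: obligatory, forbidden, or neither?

Premise 9 is O(not a → g), but O(not a) is not derivable from the premises (the permission P(not a) asserts only not O(a), not O(not a)), so it does not yield O(g).
No premise or chain of K-axiom applications forces O(g), and none forces O(not g). So g is neither obligatory nor forbidden under these norms.

Neither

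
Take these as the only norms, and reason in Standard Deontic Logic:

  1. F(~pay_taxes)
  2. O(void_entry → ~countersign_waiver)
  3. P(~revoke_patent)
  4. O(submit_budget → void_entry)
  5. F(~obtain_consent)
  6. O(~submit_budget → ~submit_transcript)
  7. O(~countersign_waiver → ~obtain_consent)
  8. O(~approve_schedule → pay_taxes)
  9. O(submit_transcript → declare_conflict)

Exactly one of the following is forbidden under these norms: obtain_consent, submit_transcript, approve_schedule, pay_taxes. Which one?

Premise 5, F(~obtain_consent), is equivalent to O(obtain_consent).
Premise 7 is O(~countersign_waiver → ~obtain_consent); contrapositively O(obtain_consent → countersign_waiver). Since O(obtain_consent) holds, K gives O(countersign_waiver).
Premise 2, O(void_entry → ~countersign_waiver), contraposes to O(countersign_waiver → ~void_entry); with O(countersign_waiver) we get O(~void_entry).
The contrapositive of premise 4 (O(submit_budget → void_entry)) is O(~void_entry → ~submit_budget), and O(~void_entry) is already established, so O(~submit_budget).
With premise 6, O(~submit_budget → ~submit_transcript), the K-axiom yields O(~submit_transcript).
So O(~submit_transcript) holds, i.e. submit_transcript is forbidden. None of the other listed options is forbidden under the premises.

submit_transcript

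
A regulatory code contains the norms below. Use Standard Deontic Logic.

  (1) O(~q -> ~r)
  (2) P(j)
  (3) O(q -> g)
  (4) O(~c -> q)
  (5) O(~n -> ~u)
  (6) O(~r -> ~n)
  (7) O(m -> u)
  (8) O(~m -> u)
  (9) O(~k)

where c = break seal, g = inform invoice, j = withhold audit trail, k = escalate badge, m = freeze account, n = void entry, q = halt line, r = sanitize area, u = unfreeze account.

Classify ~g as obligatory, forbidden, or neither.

Forbidden

Premises 8 and 7 are O(~m -> u) and O(m -> u); every ideal world satisfies ~m or m, so in either case u holds — hence O(u).
The contrapositive of premise 5 (O(~n -> ~u)) is O(u -> n), and O(u) is already established, so O(n).
Premise 6, O(~r -> ~n), contraposes to O(n -> r); with O(n) we get O(r).
The contrapositive of premise 1 (O(~q -> ~r)) is O(r -> q), and O(r) is already established, so O(q).
From O(q) and premise 3, O(q -> g), we obtain O(g).
Premises 2, 4, 9 do not contribute to this derivation.
Thus O(g), which is F(~g): ~g is forbidden.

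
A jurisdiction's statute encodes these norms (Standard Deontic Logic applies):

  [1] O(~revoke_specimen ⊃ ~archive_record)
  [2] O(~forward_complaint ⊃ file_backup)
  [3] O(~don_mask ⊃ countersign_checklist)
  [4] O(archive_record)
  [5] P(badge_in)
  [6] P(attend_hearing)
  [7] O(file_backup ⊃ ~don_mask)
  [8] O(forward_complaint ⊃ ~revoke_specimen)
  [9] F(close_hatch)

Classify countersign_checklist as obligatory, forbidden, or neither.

Obligatory

Premise 4 states O(archive_record) outright.
Premise 1, O(~revoke_specimen ⊃ ~archive_record), contraposes to O(archive_record ⊃ revoke_specimen); with O(archive_record) we get O(revoke_specimen).
The contrapositive of premise 8 (O(forward_complaint ⊃ ~revoke_specimen)) is O(revoke_specimen ⊃ ~forward_complaint), and O(revoke_specimen) is already established, so O(~forward_complaint).
Applying K to premise 2 (O(~forward_complaint ⊃ file_backup)) and O(~forward_complaint) yields O(file_backup).
Premise 7 is O(file_backup ⊃ ~don_mask); since O(file_backup), deontic closure gives O(~don_mask).
Premise 3 is O(~don_mask ⊃ countersign_checklist); since O(~don_mask), deontic closure gives O(countersign_checklist).
Premises 5, 6, 9 do not contribute to this derivation.
Hence countersign_checklist is obligatory.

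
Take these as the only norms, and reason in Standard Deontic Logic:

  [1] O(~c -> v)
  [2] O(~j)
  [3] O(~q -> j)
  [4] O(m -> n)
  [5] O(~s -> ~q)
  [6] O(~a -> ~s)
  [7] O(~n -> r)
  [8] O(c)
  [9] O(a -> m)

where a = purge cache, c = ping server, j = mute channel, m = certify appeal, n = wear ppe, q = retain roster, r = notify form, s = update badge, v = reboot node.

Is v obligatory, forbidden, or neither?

Premise 1 is O(~c -> v), but O(~c) is not derivable from the premises, so it does not yield O(v).
No premise or chain of K-axiom applications forces O(v), and none forces O(~v). So v is neither obligatory nor forbidden under these norms.

Neither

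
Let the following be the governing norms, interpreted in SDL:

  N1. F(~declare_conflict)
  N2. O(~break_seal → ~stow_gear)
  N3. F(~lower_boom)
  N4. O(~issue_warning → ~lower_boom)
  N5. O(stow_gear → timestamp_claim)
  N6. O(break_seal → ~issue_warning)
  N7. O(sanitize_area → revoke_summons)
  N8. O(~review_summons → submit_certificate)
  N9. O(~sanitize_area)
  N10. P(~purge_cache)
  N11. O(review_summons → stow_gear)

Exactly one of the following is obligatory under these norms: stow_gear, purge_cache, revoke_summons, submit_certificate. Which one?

submit_certificate

Premise 3 is F(~lower_boom), i.e. O(lower_boom).
Premise 4 is O(~issue_warning → ~lower_boom); contrapositively O(lower_boom → issue_warning). Since O(lower_boom) holds, K gives O(issue_warning).
Premise 6 is O(break_seal → ~issue_warning); contrapositively O(issue_warning → ~break_seal). Since O(issue_warning) holds, K gives O(~break_seal).
Premise 2 is O(~break_seal → ~stow_gear); since O(~break_seal), deontic closure gives O(~stow_gear).
The contrapositive of premise 11 (O(review_summons → stow_gear)) is O(~stow_gear → ~review_summons), and O(~stow_gear) is already established, so O(~review_summons).
From O(~review_summons) and premise 8, O(~review_summons → submit_certificate), we obtain O(submit_certificate).
So O(submit_certificate) holds — submit_certificate is obligatory. None of the other listed options is made obligatory by any chain of premises.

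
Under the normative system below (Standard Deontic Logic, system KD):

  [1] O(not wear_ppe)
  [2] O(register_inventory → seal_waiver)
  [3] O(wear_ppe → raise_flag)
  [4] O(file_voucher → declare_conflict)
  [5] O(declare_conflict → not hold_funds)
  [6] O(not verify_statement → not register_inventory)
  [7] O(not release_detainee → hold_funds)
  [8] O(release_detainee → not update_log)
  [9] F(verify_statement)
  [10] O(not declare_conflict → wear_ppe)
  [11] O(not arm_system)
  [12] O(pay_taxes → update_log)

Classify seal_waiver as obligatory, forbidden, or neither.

Neither

Premise 2 is O(register_inventory → seal_waiver), but O(register_inventory) is not derivable from the premises, so it does not yield O(seal_waiver).
No premise or chain of K-axiom applications forces O(seal_waiver), and none forces O(not seal_waiver). So seal_waiver is neither obligatory nor forbidden under these norms.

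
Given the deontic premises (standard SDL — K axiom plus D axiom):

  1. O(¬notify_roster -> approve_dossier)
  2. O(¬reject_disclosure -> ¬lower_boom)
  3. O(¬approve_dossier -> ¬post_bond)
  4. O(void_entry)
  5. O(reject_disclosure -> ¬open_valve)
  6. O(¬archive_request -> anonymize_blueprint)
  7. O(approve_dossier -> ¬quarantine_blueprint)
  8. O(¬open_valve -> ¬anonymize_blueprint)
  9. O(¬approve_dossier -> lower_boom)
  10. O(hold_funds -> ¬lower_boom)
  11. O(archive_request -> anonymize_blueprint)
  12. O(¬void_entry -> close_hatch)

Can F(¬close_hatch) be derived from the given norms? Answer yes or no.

No

Premise 12 is O(¬void_entry -> close_hatch), but O(¬void_entry) is not derivable from the premises, so it does not yield O(close_hatch).
No other premise forces O(close_hatch). An ideal world satisfying every premise can still have ¬close_hatch true, so F(¬close_hatch) is not derivable.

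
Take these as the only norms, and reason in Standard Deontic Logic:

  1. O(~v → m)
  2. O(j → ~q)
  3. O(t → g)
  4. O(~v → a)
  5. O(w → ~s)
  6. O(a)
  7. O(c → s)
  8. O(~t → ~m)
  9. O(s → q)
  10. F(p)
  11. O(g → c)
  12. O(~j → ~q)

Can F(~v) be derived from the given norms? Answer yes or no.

Yes

Premises 12 and 2 are O(~j → ~q) and O(j → ~q); every ideal world satisfies ~j or j, so in either case ~q holds — hence O(~q).
Premise 9, O(s → q), contraposes to O(~q → ~s); with O(~q) we get O(~s).
Premise 7, O(c → s), contraposes to O(~s → ~c); with O(~s) we get O(~c).
The contrapositive of premise 11 (O(g → c)) is O(~c → ~g), and O(~c) is already established, so O(~g).
The contrapositive of premise 3 (O(t → g)) is O(~g → ~t), and O(~g) is already established, so O(~t).
From O(~t) and premise 8, O(~t → ~m), we obtain O(~m).
The contrapositive of premise 1 (O(~v → m)) is O(~m → v), and O(~m) is already established, so O(v).
Premises 4, 5, 6, 10 do not contribute to this derivation.
So O(v) holds, i.e. F(~v). The claim follows.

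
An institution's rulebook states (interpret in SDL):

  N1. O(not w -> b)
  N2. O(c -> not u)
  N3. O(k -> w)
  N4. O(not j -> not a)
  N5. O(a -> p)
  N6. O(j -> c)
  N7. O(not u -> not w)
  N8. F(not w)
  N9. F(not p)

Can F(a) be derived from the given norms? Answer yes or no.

Premise 8, F(not w), is equivalent to O(w).
Premise 7, O(not u -> not w), contraposes to O(w -> u); with O(w) we get O(u).
Premise 2, O(c -> not u), contraposes to O(u -> not c); with O(u) we get O(not c).
Premise 6, O(j -> c), contraposes to O(not c -> not j); with O(not c) we get O(not j).
From O(not j) and premise 4, O(not j -> not a), we obtain O(not a).
Premises 1, 3, 5, 9 do not contribute to this derivation.
So O(not a) holds, i.e. F(a). The claim follows.

Yes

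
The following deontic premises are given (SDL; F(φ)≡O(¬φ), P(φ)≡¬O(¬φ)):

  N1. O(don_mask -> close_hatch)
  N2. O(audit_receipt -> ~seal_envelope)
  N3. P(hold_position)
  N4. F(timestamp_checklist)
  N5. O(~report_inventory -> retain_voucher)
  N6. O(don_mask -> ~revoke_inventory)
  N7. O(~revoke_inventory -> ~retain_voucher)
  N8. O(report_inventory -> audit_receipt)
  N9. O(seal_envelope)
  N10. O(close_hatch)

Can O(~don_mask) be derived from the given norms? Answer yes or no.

Yes

From premise 9 we have O(seal_envelope).
Premise 2 is O(audit_receipt -> ~seal_envelope); contrapositively O(seal_envelope -> ~audit_receipt). Since O(seal_envelope) holds, K gives O(~audit_receipt).
Premise 8 is O(report_inventory -> audit_receipt); contrapositively O(~audit_receipt -> ~report_inventory). Since O(~audit_receipt) holds, K gives O(~report_inventory).
With premise 5, O(~report_inventory -> retain_voucher), the K-axiom yields O(retain_voucher).
The contrapositive of premise 7 (O(~revoke_inventory -> ~retain_voucher)) is O(retain_voucher -> revoke_inventory), and O(retain_voucher) is already established, so O(revoke_inventory).
Premise 6 is O(don_mask -> ~revoke_inventory); contrapositively O(revoke_inventory -> ~don_mask). Since O(revoke_inventory) holds, K gives O(~don_mask).
Premises 1, 3, 4, 10 do not contribute to this derivation.
So O(~don_mask) follows.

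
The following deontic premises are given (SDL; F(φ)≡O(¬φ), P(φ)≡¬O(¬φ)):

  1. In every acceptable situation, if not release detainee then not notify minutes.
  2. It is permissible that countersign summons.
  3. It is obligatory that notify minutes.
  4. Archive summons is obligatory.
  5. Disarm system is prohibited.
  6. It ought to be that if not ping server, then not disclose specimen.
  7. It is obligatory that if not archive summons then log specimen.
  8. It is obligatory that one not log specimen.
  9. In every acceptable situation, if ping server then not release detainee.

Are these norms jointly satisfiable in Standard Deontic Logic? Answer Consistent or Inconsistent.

Consistent

Premise 7 is O(¬archive_summons → log_specimen), but O(¬archive_summons) is not derivable from the premises, so it does not yield O(log_specimen).
So O(log_specimen) is not derivable, and the apparent clash with O(¬log_specimen) does not arise.
A world satisfying every obligation exists (e.g. archive_summons=true, countersign_summons=false, disarm_system=false, disclose_specimen=false, log_specimen=false, notify_minutes=true, ping_server=false, release_detainee=true); no atom is both obligatory and forbidden, so the set is consistent.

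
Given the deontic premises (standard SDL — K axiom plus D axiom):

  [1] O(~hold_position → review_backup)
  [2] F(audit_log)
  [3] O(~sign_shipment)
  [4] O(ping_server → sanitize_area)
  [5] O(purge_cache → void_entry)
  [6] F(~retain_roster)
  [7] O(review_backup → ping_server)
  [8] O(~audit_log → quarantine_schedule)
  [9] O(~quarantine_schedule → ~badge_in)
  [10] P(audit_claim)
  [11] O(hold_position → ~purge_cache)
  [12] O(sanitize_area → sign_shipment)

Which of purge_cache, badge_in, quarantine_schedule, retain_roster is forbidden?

Premise 3 gives O(~sign_shipment).
Premise 12, O(sanitize_area → sign_shipment), contraposes to O(~sign_shipment → ~sanitize_area); with O(~sign_shipment) we get O(~sanitize_area).
Premise 4, O(ping_server → sanitize_area), contraposes to O(~sanitize_area → ~ping_server); with O(~sanitize_area) we get O(~ping_server).
Premise 7, O(review_backup → ping_server), contraposes to O(~ping_server → ~review_backup); with O(~ping_server) we get O(~review_backup).
Premise 1, O(~hold_position → review_backup), contraposes to O(~review_backup → hold_position); with O(~review_backup) we get O(hold_position).
Premise 11 is O(hold_position → ~purge_cache); since O(hold_position), deontic closure gives O(~purge_cache).
So O(~purge_cache) holds, i.e. purge_cache is forbidden. None of the other listed options is forbidden under the premises.

purge_cache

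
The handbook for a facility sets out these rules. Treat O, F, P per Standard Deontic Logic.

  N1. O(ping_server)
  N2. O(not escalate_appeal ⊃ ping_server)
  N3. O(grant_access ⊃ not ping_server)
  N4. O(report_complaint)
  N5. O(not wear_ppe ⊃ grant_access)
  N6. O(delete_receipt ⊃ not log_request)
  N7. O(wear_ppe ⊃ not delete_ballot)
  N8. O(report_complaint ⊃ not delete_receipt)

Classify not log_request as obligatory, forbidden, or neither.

Neither

Premise 6 is O(delete_receipt ⊃ not log_request), but O(delete_receipt) is not derivable from the premises, so it does not yield O(not log_request).
No premise or chain of K-axiom applications forces O(not log_request), and none forces O(log_request). So not log_request is neither obligatory nor forbidden under these norms.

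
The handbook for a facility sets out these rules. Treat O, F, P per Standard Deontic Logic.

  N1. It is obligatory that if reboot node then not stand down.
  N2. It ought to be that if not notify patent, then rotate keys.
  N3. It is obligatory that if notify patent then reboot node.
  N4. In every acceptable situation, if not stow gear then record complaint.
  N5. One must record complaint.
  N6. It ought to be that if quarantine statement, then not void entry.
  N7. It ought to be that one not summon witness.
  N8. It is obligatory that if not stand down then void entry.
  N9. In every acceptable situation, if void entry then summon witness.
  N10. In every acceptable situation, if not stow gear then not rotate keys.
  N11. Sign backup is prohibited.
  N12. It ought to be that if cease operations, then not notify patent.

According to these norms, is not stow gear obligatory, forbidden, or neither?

Premise 7 gives O(¬summon_witness).
Premise 9 is O(void_entry → summon_witness); contrapositively O(¬summon_witness → ¬void_entry). Since O(¬summon_witness) holds, K gives O(¬void_entry).
Premise 8 is O(¬stand_down → void_entry); contrapositively O(¬void_entry → stand_down). Since O(¬void_entry) holds, K gives O(stand_down).
Premise 1, O(reboot_node → ¬stand_down), contraposes to O(stand_down → ¬reboot_node); with O(stand_down) we get O(¬reboot_node).
Premise 3, O(notify_patent → reboot_node), contraposes to O(¬reboot_node → ¬notify_patent); with O(¬reboot_node) we get O(¬notify_patent).
Applying K to premise 2 (O(¬notify_patent → rotate_keys)) and O(¬notify_patent) yields O(rotate_keys).
Premise 10 is O(¬stow_gear → ¬rotate_keys); contrapositively O(rotate_keys → stow_gear). Since O(rotate_keys) holds, K gives O(stow_gear).
Premises 4, 5, 6, 11, 12 do not contribute to this derivation.
Thus O(stow_gear), which is F(¬stow_gear): ¬stow_gear is forbidden.

Forbidden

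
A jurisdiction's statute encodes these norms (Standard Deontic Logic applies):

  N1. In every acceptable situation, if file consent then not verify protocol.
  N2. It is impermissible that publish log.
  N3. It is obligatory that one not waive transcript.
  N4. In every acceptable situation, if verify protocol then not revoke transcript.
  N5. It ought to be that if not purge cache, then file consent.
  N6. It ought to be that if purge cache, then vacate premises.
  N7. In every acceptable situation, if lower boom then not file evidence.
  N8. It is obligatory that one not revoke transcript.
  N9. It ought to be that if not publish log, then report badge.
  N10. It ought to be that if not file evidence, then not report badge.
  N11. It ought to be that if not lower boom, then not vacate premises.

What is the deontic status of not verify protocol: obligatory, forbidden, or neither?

Obligatory

Premise 2, F(publish_log), is equivalent to O(¬publish_log).
With premise 9, O(¬publish_log → report_badge), the K-axiom yields O(report_badge).
The contrapositive of premise 10 (O(¬file_evidence → ¬report_badge)) is O(report_badge → file_evidence), and O(report_badge) is already established, so O(file_evidence).
The contrapositive of premise 7 (O(lower_boom → ¬file_evidence)) is O(file_evidence → ¬lower_boom), and O(file_evidence) is already established, so O(¬lower_boom).
From O(¬lower_boom) and premise 11, O(¬lower_boom → ¬vacate_premises), we obtain O(¬vacate_premises).
Premise 6 is O(purge_cache → vacate_premises); contrapositively O(¬vacate_premises → ¬purge_cache). Since O(¬vacate_premises) holds, K gives O(¬purge_cache).
From O(¬purge_cache) and premise 5, O(¬purge_cache → file_consent), we obtain O(file_consent).
Applying K to premise 1 (O(file_consent → ¬verify_protocol)) and O(file_consent) yields O(¬verify_protocol).
Premises 3, 4, 8 do not contribute to this derivation.
Hence ¬verify_protocol is obligatory.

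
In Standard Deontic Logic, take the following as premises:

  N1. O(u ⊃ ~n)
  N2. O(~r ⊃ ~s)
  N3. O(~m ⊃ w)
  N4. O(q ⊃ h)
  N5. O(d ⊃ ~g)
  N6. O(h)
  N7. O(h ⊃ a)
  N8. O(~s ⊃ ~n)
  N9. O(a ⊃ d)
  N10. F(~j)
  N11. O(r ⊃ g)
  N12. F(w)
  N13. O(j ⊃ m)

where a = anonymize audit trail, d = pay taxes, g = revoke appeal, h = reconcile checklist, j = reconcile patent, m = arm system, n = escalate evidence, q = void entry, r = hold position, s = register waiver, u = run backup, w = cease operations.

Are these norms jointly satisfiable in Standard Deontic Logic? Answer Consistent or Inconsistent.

Consistent

Premise 3 is O(~m ⊃ w), but O(~m) is not derivable from the premises, so it does not yield O(w).
So O(w) is not derivable, and the apparent clash with O(~w) does not arise.
A world satisfying every obligation exists (e.g. a=true, d=true, g=false, h=true, j=true, m=true, n=false, q=false, r=false, s=false, u=false, w=false); no atom is both obligatory and forbidden, so the set is consistent.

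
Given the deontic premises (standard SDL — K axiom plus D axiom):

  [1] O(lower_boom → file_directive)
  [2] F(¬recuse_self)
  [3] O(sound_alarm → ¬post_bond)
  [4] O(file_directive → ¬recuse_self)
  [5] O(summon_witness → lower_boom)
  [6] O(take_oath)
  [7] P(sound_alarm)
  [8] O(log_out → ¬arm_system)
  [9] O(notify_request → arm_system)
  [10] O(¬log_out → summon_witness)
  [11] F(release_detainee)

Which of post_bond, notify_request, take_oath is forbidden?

notify_request

Premise 2, F(¬recuse_self), is equivalent to O(recuse_self).
The contrapositive of premise 4 (O(file_directive → ¬recuse_self)) is O(recuse_self → ¬file_directive), and O(recuse_self) is already established, so O(¬file_directive).
Premise 1 is O(lower_boom → file_directive); contrapositively O(¬file_directive → ¬lower_boom). Since O(¬file_directive) holds, K gives O(¬lower_boom).
Premise 5 is O(summon_witness → lower_boom); contrapositively O(¬lower_boom → ¬summon_witness). Since O(¬lower_boom) holds, K gives O(¬summon_witness).
Premise 10 is O(¬log_out → summon_witness); contrapositively O(¬summon_witness → log_out). Since O(¬summon_witness) holds, K gives O(log_out).
Premise 8 is O(log_out → ¬arm_system); since O(log_out), deontic closure gives O(¬arm_system).
Premise 9, O(notify_request → arm_system), contraposes to O(¬arm_system → ¬notify_request); with O(¬arm_system) we get O(¬notify_request).
So O(¬notify_request) holds, i.e. notify_request is forbidden. None of the other listed options is forbidden under the premises.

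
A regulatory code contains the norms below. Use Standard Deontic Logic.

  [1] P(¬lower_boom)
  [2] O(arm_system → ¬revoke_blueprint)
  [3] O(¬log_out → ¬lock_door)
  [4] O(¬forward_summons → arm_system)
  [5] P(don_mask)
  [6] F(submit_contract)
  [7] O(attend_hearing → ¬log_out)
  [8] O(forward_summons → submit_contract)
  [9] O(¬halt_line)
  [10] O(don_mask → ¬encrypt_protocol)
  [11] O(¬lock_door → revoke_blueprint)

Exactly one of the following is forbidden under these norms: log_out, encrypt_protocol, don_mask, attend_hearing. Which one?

Premise 6 is F(submit_contract), i.e. O(¬submit_contract).
Premise 8 is O(forward_summons → submit_contract); contrapositively O(¬submit_contract → ¬forward_summons). Since O(¬submit_contract) holds, K gives O(¬forward_summons).
Premise 4 is O(¬forward_summons → arm_system); since O(¬forward_summons), deontic closure gives O(arm_system).
With premise 2, O(arm_system → ¬revoke_blueprint), the K-axiom yields O(¬revoke_blueprint).
Premise 11, O(¬lock_door → revoke_blueprint), contraposes to O(¬revoke_blueprint → lock_door); with O(¬revoke_blueprint) we get O(lock_door).
Premise 3 is O(¬log_out → ¬lock_door); contrapositively O(lock_door → log_out). Since O(lock_door) holds, K gives O(log_out).
The contrapositive of premise 7 (O(attend_hearing → ¬log_out)) is O(log_out → ¬attend_hearing), and O(log_out) is already established, so O(¬attend_hearing).
So O(¬attend_hearing) holds, i.e. attend_hearing is forbidden. None of the other listed options is forbidden under the premises.

attend_hearing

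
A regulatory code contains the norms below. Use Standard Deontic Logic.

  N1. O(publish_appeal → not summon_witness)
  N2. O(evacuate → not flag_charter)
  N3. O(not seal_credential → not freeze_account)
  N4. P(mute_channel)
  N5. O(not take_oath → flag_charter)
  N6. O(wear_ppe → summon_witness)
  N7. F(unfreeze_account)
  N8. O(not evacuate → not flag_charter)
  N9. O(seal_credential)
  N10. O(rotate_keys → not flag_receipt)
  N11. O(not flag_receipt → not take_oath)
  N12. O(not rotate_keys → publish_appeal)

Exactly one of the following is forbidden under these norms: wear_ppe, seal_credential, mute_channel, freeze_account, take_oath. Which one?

By case analysis on evacuate: premise 2 gives O(evacuate → not flag_charter) and premise 8 gives O(not evacuate → not flag_charter), so O(not flag_charter) either way.
Premise 5, O(not take_oath → flag_charter), contraposes to O(not flag_charter → take_oath); with O(not flag_charter) we get O(take_oath).
The contrapositive of premise 11 (O(not flag_receipt → not take_oath)) is O(take_oath → flag_receipt), and O(take_oath) is already established, so O(flag_receipt).
The contrapositive of premise 10 (O(rotate_keys → not flag_receipt)) is O(flag_receipt → not rotate_keys), and O(flag_receipt) is already established, so O(not rotate_keys).
From O(not rotate_keys) and premise 12, O(not rotate_keys → publish_appeal), we obtain O(publish_appeal).
With premise 1, O(publish_appeal → not summon_witness), the K-axiom yields O(not summon_witness).
Premise 6 is O(wear_ppe → summon_witness); contrapositively O(not summon_witness → not wear_ppe). Since O(not summon_witness) holds, K gives O(not wear_ppe).
So O(not wear_ppe) holds, i.e. wear_ppe is forbidden. None of the other listed options is forbidden under the premises.

wear_ppe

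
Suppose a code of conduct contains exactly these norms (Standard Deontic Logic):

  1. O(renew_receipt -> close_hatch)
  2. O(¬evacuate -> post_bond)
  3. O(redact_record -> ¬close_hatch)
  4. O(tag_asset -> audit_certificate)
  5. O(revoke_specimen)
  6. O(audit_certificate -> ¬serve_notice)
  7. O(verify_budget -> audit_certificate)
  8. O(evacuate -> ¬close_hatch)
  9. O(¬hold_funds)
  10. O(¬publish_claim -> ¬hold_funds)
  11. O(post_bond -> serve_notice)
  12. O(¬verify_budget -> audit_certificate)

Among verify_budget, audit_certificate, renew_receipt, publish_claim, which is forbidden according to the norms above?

renew_receipt

Premises 12 and 7 cover both cases: O(¬verify_budget -> audit_certificate) and O(verify_budget -> audit_certificate). Since ¬verify_budget ∨ verify_budget is a tautology, O(audit_certificate) follows.
Premise 6 is O(audit_certificate -> ¬serve_notice); since O(audit_certificate), deontic closure gives O(¬serve_notice).
The contrapositive of premise 11 (O(post_bond -> serve_notice)) is O(¬serve_notice -> ¬post_bond), and O(¬serve_notice) is already established, so O(¬post_bond).
Premise 2 is O(¬evacuate -> post_bond); contrapositively O(¬post_bond -> evacuate). Since O(¬post_bond) holds, K gives O(evacuate).
From O(evacuate) and premise 8, O(evacuate -> ¬close_hatch), we obtain O(¬close_hatch).
Premise 1, O(renew_receipt -> close_hatch), contraposes to O(¬close_hatch -> ¬renew_receipt); with O(¬close_hatch) we get O(¬renew_receipt).
So O(¬renew_receipt) holds, i.e. renew_receipt is forbidden. None of the other listed options is forbidden under the premises.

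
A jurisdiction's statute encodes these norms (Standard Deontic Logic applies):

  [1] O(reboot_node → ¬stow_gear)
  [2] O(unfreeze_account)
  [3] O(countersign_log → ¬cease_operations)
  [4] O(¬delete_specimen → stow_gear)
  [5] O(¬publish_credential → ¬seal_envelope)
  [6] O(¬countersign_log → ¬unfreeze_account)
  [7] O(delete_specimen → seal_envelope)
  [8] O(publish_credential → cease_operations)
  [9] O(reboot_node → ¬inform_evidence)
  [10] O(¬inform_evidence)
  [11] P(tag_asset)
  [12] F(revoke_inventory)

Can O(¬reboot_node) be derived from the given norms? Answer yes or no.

From premise 2 we have O(unfreeze_account).
The contrapositive of premise 6 (O(¬countersign_log → ¬unfreeze_account)) is O(unfreeze_account → countersign_log), and O(unfreeze_account) is already established, so O(countersign_log).
With premise 3, O(countersign_log → ¬cease_operations), the K-axiom yields O(¬cease_operations).
Premise 8, O(publish_credential → cease_operations), contraposes to O(¬cease_operations → ¬publish_credential); with O(¬cease_operations) we get O(¬publish_credential).
With premise 5, O(¬publish_credential → ¬seal_envelope), the K-axiom yields O(¬seal_envelope).
Premise 7 is O(delete_specimen → seal_envelope); contrapositively O(¬seal_envelope → ¬delete_specimen). Since O(¬seal_envelope) holds, K gives O(¬delete_specimen).
With premise 4, O(¬delete_specimen → stow_gear), the K-axiom yields O(stow_gear).
The contrapositive of premise 1 (O(reboot_node → ¬stow_gear)) is O(stow_gear → ¬reboot_node), and O(stow_gear) is already established, so O(¬reboot_node).
Premises 9, 10, 11, 12 do not contribute to this derivation.
So O(¬reboot_node) follows.

Yes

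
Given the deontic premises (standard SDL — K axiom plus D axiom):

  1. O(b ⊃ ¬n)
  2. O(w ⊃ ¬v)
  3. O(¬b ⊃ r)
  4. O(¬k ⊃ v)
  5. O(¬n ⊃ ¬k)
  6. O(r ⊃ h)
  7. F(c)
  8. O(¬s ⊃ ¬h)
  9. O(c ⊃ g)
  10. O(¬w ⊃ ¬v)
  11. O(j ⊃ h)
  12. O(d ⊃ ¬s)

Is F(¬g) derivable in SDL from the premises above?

Premise 9 is O(c ⊃ g), but O(c) is not derivable from the premises, so it does not yield O(g).
No other premise forces O(g). An ideal world satisfying every premise can still have ¬g true, so F(¬g) is not derivable.

No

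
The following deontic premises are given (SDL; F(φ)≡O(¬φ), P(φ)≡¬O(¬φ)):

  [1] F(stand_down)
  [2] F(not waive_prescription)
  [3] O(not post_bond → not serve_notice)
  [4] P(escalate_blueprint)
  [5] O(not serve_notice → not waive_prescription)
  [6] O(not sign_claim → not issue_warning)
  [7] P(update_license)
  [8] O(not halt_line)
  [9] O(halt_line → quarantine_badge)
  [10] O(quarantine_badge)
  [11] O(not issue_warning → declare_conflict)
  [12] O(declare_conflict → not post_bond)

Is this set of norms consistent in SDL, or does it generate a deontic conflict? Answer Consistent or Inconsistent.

Consistent

Premise 9 is O(halt_line → quarantine_badge); even if O(quarantine_badge) held, inferring O(halt_line) would be affirming the consequent — invalid.
So O(halt_line) is not derivable, and the apparent clash with O(not halt_line) does not arise.
A world satisfying every obligation exists (e.g. declare_conflict=false, escalate_blueprint=false, halt_line=false, issue_warning=true, post_bond=true, quarantine_badge=true, serve_notice=true, sign_claim=true, stand_down=false, update_license=false, waive_prescription=true); no atom is both obligatory and forbidden, so the set is consistent.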